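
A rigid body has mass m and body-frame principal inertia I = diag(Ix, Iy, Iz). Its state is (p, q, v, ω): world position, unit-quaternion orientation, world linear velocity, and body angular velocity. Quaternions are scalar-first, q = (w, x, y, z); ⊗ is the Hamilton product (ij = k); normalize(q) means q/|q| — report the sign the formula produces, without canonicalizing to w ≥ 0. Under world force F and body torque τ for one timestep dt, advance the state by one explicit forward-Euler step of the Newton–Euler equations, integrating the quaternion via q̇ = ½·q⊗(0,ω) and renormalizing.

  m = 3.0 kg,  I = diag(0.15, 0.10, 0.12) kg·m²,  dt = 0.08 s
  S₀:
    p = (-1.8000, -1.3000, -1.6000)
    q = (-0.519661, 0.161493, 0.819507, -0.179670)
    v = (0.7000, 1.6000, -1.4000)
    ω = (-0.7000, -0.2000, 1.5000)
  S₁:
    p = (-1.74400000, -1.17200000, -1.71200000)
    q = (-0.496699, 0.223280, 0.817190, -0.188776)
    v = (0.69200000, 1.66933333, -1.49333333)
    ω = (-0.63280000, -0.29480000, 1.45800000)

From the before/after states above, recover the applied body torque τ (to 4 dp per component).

ω₁ − ω₀ = (0.06720000, -0.09480000, -0.04200000)
precession coupling = (-0.0060, -0.0315, -0.0070)
applied torque τ = (0.1200, -0.1500, -0.0700)

τ = (0.1200, -0.1500, -0.0700)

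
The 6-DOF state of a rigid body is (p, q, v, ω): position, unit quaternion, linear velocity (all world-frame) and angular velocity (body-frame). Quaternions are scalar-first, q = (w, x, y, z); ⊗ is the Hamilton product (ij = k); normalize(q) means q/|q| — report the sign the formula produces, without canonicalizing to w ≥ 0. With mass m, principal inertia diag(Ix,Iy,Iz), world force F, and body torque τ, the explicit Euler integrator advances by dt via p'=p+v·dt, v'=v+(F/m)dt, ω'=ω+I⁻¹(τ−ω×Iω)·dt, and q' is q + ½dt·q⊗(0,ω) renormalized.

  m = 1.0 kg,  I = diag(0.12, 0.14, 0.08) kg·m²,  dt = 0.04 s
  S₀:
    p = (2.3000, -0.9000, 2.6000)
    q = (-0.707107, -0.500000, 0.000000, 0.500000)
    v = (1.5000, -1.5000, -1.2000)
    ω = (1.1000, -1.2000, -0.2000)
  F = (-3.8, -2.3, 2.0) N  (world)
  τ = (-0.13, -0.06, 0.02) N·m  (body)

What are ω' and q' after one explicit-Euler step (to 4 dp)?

ω' = (1.0615, -1.2146, -0.1768)
q' = (-0.6937, -0.5033, 0.0260, 0.5146)

precession coupling ω×(Iω) = (-0.0144, -0.0088, -0.0264)
α = I⁻¹(τ − ω×Iω) = (-0.9633, -0.3657, 0.5800)
new body rate ω' = (1.0615, -1.2146, -0.1768)
q⊗(0,ω) = (0.6500000, -0.1778177, 1.2985284, 0.7414214)
q + ½dt·q⊗(0,ω), renormalized = (-0.6937, -0.5033, 0.0260, 0.5146)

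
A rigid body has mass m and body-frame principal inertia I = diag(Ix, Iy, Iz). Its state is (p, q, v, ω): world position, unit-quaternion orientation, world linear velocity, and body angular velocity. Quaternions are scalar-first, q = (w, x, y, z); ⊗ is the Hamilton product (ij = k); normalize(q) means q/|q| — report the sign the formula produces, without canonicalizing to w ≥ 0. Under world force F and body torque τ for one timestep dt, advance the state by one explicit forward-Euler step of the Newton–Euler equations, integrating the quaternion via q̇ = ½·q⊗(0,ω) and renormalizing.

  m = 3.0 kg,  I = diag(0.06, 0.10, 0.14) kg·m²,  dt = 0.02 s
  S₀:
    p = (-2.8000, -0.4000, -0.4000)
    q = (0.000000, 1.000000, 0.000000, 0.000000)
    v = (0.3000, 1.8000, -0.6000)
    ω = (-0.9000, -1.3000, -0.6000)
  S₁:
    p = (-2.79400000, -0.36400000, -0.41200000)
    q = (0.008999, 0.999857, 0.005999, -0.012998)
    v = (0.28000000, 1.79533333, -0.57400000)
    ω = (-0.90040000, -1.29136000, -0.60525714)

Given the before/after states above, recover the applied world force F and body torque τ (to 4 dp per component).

F = (-3.0000, -0.7000, 3.9000)
τ = (0.0300, 0.0000, 0.0100)

velocity change Δv = (-0.02000000, -0.00466667, 0.02600000)
F = m·Δv/dt = (-3.0000, -0.7000, 3.9000)
ω₁ − ω₀ = (-0.00040000, 0.00864000, -0.00525714)
precession coupling = (0.0312, -0.0432, 0.0468)
τ = I·(Δω/dt) + ω₀×(Iω₀) = (0.0300, 0.0000, 0.0100)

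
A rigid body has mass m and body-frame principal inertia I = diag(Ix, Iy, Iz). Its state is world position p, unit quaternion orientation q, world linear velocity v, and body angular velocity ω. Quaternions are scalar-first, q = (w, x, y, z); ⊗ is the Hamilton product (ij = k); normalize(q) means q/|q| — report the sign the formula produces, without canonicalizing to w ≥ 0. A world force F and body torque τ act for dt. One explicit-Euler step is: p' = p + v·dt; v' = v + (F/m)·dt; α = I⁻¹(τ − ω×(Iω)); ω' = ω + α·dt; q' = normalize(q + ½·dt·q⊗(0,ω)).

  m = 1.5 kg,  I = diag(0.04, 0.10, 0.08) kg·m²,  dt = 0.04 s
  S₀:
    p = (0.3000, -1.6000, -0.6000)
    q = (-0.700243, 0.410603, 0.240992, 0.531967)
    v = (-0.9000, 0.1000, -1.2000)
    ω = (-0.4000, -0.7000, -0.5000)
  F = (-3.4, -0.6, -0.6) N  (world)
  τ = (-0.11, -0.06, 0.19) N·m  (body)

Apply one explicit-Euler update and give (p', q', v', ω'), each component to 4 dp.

a = (-2.2667, -0.4000, -0.4000)
p' = p + v·dt = (0.2640, -1.5960, -0.6480)
v + (F/m)dt = (-0.9907, 0.0840, -1.2160)
precession coupling ω×(Iω) = (-0.0070, -0.0080, 0.0168)
α = I⁻¹(τ − ω×Iω) = (-2.5750, -0.5200, 2.1650)
ω + α·dt = (-0.5030, -0.7208, -0.4134)
q⊗(0,ω) = (0.5989191, 0.5319781, 0.4826848, 0.1590962)
updated quaternion q' = (-0.6881, 0.4212, 0.2506, 0.5351)

p' = (0.2640, -1.5960, -0.6480)
q' = (-0.6881, 0.4212, 0.2506, 0.5351)
v' = (-0.9907, 0.0840, -1.2160)
ω' = (-0.5030, -0.7208, -0.4134)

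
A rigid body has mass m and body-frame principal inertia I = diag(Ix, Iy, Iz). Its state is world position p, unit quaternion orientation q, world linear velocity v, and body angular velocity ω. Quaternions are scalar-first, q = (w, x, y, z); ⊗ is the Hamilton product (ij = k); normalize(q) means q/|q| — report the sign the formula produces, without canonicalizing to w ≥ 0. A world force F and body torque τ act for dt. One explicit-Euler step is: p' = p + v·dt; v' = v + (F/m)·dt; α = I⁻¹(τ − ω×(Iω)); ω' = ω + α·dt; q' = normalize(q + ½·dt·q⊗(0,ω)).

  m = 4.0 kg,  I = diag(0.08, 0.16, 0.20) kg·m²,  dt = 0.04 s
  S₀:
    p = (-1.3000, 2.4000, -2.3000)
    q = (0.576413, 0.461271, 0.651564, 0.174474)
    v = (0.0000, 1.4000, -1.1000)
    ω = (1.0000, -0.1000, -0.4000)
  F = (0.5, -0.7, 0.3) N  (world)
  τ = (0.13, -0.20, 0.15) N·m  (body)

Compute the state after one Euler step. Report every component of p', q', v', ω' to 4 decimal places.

p' = (-1.3000, 2.4560, -2.3440)
q' = (0.5698, 0.4678, 0.6574, 0.1559)
v' = (0.0050, 1.3930, -1.0970)
ω' = (1.0642, -0.1620, -0.3684)

precession coupling ω×(Iω) = (0.0016, 0.0480, -0.0080)
angular accel α = (1.6050, -1.5500, 0.7900)
ω' = ω + α·dt = (1.0642, -0.1620, -0.3684)
q⊗(0,ω) = (-0.3263250, 0.3332348, 0.3013411, -0.9282563)
q + ½dt·q⊗(0,ω), renormalized = (0.5698, 0.4678, 0.6574, 0.1559)
p + v·dt = (-1.3000, 2.4560, -2.3440)
new velocity v' = (0.0050, 1.3930, -1.0970)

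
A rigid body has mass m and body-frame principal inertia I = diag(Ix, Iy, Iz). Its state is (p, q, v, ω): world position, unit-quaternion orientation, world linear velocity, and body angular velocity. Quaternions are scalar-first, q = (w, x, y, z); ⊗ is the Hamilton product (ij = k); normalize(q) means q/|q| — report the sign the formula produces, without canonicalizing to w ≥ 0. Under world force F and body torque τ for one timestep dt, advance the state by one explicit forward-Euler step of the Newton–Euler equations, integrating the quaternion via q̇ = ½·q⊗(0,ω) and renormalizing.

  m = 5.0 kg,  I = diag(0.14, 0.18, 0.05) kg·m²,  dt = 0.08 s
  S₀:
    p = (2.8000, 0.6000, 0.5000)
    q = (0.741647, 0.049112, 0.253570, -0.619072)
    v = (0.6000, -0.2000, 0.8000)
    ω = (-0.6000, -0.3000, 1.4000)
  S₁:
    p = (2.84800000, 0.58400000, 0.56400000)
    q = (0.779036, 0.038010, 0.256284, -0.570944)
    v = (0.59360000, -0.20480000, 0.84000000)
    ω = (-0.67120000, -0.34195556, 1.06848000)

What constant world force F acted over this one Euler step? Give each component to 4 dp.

v₁ − v₀ = (-0.00640000, -0.00480000, 0.04000000)
F = m·Δv/dt = (-0.4000, -0.3000, 2.5000)

F = (-0.4000, -0.3000, 2.5000)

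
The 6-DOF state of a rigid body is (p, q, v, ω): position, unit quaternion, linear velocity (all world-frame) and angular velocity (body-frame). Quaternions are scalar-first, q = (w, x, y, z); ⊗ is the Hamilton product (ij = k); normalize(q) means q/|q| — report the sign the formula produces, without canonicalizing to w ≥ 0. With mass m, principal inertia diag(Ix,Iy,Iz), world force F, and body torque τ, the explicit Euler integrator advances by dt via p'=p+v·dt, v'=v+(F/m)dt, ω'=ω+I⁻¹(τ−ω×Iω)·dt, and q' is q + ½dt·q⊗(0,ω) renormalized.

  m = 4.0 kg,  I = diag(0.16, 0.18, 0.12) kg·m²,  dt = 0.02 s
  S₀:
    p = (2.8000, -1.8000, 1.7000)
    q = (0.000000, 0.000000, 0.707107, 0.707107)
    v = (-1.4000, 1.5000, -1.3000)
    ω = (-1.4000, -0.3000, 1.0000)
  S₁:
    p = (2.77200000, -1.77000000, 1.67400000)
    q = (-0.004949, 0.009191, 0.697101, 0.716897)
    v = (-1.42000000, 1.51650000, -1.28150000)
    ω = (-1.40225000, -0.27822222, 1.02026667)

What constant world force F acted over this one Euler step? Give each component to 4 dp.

F = (-4.0000, 3.3000, 3.7000)

v₁ − v₀ = (-0.02000000, 0.01650000, 0.01850000)
applied force F = (-4.0000, 3.3000, 3.7000)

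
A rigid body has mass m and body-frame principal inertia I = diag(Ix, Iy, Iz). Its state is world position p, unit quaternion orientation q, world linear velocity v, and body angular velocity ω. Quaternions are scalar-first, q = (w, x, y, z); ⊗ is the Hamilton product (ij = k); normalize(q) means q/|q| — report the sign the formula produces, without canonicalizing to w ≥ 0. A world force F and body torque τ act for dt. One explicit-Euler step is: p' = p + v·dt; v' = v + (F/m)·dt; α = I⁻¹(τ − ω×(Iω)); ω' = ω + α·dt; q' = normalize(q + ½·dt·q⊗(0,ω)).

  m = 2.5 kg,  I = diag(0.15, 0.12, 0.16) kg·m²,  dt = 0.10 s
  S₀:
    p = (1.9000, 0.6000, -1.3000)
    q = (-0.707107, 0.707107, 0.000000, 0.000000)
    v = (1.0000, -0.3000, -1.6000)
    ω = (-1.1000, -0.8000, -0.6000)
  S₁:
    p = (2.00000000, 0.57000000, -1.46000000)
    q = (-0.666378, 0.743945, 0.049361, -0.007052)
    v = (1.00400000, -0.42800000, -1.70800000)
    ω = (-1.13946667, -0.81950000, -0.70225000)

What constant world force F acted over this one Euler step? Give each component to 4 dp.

F = (0.1000, -3.2000, -2.7000)

Δv = v₁−v₀ = (0.00400000, -0.12800000, -0.10800000)
F = m·Δv/dt = (0.1000, -3.2000, -2.7000)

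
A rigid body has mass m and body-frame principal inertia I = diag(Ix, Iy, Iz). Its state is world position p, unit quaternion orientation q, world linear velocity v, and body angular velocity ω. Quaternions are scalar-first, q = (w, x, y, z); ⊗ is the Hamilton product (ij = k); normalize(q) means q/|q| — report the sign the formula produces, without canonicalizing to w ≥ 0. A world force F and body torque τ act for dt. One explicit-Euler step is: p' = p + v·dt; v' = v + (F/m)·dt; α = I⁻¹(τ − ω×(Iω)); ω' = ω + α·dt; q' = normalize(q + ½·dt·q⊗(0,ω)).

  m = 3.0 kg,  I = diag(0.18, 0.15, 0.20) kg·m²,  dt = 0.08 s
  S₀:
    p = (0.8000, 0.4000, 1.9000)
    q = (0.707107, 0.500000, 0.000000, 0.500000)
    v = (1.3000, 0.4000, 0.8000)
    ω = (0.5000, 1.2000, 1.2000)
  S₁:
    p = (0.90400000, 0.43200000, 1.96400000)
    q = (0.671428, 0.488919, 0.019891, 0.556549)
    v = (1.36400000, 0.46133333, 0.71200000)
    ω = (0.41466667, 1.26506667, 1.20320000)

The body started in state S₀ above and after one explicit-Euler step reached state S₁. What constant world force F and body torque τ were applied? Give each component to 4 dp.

F = (2.4000, 2.3000, -3.3000)
τ = (-0.1200, 0.1100, -0.0100)

Δω = ω₁−ω₀ = (-0.08533333, 0.06506667, 0.00320000)
τ = I·(Δω/dt) + ω₀×(Iω₀) = (-0.1200, 0.1100, -0.0100)
velocity change Δv = (0.06400000, 0.06133333, -0.08800000)
F = m·Δv/dt = (2.4000, 2.3000, -3.3000)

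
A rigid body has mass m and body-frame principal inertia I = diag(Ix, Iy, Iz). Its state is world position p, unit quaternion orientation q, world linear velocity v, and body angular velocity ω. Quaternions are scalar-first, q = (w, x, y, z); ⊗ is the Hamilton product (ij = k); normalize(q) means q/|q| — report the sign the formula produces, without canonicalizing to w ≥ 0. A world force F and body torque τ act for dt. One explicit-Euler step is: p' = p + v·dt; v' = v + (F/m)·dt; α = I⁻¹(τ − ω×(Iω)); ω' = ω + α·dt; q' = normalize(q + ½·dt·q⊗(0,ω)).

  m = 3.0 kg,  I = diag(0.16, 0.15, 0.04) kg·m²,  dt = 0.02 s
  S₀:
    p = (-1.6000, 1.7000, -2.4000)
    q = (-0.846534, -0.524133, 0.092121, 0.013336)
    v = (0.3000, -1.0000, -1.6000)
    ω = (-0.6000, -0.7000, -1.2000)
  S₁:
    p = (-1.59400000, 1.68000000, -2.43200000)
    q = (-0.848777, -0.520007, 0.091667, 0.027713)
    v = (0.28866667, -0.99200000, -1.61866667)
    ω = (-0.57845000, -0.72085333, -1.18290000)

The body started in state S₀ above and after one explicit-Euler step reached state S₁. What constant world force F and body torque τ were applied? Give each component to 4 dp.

F = (-1.7000, 1.2000, -2.8000)
τ = (0.0800, -0.0700, 0.0300)

v₁ − v₀ = (-0.01133333, 0.00800000, -0.01866667)
F = m·Δv/dt = (-1.7000, 1.2000, -2.8000)
Δω = ω₁−ω₀ = (0.02155000, -0.02085333, 0.01710000)
τ = I·(Δω/dt) + ω₀×(Iω₀) = (0.0800, -0.0700, 0.0300)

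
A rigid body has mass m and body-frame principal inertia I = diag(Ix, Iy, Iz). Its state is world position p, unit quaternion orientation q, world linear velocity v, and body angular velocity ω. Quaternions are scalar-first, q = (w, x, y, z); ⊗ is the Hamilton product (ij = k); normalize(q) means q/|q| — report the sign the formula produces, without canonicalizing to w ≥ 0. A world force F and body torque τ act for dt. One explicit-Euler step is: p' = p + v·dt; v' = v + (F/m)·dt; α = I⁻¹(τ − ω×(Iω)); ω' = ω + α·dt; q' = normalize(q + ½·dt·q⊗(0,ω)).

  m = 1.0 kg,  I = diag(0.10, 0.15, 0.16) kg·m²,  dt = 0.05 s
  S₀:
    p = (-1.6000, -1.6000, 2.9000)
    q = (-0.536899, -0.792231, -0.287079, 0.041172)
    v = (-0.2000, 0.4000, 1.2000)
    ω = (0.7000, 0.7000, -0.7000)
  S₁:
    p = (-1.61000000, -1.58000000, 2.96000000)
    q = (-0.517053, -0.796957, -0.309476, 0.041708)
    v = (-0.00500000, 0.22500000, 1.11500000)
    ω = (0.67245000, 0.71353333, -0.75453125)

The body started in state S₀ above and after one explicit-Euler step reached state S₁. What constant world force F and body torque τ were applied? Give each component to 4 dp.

Δv = v₁−v₀ = (0.19500000, -0.17500000, -0.08500000)
F = m·Δv/dt = (3.9000, -3.5000, -1.7000)
Δω = ω₁−ω₀ = (-0.02755000, 0.01353333, -0.05453125)
gyro term ω₀×Iω₀ = (-0.0049, 0.0294, 0.0245)
τ = I·(Δω/dt) + ω₀×(Iω₀) = (-0.0600, 0.0700, -0.1500)

F = (3.9000, -3.5000, -1.7000)
τ = (-0.0600, 0.0700, -0.1500)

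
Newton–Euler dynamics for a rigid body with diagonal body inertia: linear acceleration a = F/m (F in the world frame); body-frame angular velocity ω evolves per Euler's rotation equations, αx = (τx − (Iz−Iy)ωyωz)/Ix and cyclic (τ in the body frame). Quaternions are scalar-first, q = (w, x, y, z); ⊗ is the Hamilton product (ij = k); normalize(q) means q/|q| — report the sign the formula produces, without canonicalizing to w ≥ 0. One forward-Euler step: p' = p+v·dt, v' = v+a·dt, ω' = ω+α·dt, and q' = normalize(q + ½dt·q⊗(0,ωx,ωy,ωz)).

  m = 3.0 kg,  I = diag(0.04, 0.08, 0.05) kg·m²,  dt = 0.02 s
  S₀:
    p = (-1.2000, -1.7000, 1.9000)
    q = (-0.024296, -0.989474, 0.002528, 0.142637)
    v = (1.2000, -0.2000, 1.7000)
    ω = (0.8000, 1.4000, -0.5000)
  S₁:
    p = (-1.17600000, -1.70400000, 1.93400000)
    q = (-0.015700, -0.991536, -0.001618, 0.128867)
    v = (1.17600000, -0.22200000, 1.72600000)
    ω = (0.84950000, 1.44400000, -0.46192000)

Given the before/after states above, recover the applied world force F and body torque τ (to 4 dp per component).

ω₁ − ω₀ = (0.04950000, 0.04400000, 0.03808000)
I·α + gyro = (0.1200, 0.1800, 0.1400)
v₁ − v₀ = (-0.02400000, -0.02200000, 0.02600000)
F = m·Δv/dt = (-3.6000, -3.3000, 3.9000)

F = (-3.6000, -3.3000, 3.9000)
τ = (0.1200, 0.1800, 0.1400)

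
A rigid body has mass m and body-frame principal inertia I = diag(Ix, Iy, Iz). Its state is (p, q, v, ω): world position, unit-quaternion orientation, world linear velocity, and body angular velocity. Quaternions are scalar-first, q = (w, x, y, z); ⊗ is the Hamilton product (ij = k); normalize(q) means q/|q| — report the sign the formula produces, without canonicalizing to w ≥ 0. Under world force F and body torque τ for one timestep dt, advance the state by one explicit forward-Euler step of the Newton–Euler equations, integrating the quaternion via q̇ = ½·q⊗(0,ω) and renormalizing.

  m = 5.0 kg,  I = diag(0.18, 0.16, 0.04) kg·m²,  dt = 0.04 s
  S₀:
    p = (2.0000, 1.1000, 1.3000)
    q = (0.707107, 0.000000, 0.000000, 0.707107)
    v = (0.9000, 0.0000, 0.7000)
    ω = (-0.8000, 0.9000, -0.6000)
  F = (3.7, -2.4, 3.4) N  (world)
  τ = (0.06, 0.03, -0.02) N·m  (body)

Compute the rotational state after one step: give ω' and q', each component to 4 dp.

angular accel α = (-0.0267, -0.2325, -0.8600)
ω + α·dt = (-0.8011, 0.8907, -0.6344)
2q̇ = q⊗(0,ω) = (0.4242642, -1.2020819, 0.0707107, -0.4242642)
updated quaternion q' = (0.7153, -0.0240, 0.0014, 0.6984)

ω' = (-0.8011, 0.8907, -0.6344)
q' = (0.7153, -0.0240, 0.0014, 0.6984)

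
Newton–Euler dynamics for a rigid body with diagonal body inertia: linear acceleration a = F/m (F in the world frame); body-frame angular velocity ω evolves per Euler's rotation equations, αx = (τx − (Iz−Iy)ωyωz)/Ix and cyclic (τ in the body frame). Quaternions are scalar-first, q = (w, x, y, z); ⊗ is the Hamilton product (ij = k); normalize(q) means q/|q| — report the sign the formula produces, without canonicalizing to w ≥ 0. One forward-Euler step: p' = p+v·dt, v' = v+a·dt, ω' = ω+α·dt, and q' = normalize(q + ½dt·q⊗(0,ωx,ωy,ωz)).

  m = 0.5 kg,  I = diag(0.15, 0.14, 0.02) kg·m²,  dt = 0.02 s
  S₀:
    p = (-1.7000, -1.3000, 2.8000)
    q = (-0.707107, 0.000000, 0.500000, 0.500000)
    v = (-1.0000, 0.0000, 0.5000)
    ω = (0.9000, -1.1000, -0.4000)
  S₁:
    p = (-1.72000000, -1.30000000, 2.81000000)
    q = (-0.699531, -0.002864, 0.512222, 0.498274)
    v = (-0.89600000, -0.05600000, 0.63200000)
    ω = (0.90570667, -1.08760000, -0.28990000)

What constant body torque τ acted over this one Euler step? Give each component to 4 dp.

τ = (-0.0100, 0.0400, 0.1200)

Δω = ω₁−ω₀ = (0.00570667, 0.01240000, 0.11010000)
gyro term ω₀×Iω₀ = (-0.0528, -0.0468, 0.0099)
τ = I·(Δω/dt) + ω₀×(Iω₀) = (-0.0100, 0.0400, 0.1200)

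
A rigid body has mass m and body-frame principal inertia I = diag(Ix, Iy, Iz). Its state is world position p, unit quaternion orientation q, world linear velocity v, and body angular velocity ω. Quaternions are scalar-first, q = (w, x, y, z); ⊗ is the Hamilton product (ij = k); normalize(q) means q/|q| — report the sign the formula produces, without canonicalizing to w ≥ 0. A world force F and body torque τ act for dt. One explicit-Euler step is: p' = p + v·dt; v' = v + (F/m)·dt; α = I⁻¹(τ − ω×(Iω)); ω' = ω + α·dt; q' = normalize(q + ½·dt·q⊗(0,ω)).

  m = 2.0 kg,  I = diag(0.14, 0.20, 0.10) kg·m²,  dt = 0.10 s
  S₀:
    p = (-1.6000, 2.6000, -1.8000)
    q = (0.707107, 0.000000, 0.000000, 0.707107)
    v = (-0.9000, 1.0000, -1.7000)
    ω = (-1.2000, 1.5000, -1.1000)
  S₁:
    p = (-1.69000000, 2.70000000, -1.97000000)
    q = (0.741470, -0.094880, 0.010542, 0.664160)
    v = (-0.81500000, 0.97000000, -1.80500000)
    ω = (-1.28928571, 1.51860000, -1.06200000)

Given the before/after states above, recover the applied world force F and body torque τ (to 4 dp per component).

velocity change Δv = (0.08500000, -0.03000000, -0.10500000)
m·(v₁−v₀)/dt = (1.7000, -0.6000, -2.1000)
ω₁ − ω₀ = (-0.08928571, 0.01860000, 0.03800000)
I·α + gyro = (0.0400, 0.0900, -0.0700)

F = (1.7000, -0.6000, -2.1000)
τ = (0.0400, 0.0900, -0.0700)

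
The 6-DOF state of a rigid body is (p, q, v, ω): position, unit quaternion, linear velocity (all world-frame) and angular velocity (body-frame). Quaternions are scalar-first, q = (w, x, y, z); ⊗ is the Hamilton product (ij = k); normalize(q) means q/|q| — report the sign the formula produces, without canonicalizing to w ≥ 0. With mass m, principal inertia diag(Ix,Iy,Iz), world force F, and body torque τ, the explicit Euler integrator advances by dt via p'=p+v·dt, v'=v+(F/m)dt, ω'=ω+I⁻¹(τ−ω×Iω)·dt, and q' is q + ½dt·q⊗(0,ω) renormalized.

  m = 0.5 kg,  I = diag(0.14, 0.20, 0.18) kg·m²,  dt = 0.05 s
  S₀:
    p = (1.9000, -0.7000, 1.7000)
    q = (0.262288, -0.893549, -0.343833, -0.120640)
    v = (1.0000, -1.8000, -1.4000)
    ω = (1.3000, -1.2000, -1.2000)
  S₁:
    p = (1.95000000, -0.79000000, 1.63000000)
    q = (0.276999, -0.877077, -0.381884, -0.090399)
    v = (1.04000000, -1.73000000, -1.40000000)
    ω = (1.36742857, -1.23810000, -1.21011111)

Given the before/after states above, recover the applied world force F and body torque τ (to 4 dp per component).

F = (0.4000, 0.7000, 0.0000)
τ = (0.1600, -0.0900, -0.1300)

Δω = ω₁−ω₀ = (0.06742857, -0.03810000, -0.01011111)
I·α + gyro = (0.1600, -0.0900, -0.1300)
v₁ − v₀ = (0.04000000, 0.07000000, 0.00000000)
m·(v₁−v₀)/dt = (0.4000, 0.7000, 0.0000)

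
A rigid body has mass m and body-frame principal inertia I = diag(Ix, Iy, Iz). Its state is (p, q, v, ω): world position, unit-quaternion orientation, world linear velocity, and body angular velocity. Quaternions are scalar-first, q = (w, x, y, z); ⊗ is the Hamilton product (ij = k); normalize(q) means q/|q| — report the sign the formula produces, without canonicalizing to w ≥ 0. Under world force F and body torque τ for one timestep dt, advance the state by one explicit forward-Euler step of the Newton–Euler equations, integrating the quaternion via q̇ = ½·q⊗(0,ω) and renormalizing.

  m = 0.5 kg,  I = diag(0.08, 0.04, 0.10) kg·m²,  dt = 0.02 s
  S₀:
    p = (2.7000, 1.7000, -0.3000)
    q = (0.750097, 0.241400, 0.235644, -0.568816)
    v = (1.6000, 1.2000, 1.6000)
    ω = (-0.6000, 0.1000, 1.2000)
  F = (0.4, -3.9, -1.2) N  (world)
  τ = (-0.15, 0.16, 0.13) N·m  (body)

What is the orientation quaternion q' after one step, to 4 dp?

q' = (0.7581, 0.2403, 0.2369, -0.5581)

q⊗(0,ω) = (0.8038548, -0.1104038, 0.1266193, 1.0656428)
q + ½dt·q⊗(0,ω), renormalized = (0.7581, 0.2403, 0.2369, -0.5581)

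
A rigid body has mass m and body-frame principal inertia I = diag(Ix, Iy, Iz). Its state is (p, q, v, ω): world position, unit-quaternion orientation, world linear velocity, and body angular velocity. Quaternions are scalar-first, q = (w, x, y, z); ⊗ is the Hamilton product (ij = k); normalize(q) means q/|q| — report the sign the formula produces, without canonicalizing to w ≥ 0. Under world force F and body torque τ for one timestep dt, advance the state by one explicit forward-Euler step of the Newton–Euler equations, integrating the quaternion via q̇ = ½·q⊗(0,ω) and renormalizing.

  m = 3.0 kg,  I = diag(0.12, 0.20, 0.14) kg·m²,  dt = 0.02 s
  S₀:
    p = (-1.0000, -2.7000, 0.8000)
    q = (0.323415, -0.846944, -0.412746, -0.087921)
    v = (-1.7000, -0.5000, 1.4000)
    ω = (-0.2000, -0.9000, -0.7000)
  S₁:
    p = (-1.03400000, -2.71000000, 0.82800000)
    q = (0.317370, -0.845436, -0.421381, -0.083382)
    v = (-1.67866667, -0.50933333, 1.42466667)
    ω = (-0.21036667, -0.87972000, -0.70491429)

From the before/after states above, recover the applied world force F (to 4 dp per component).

F = (3.2000, -1.4000, 3.7000)

Δv = v₁−v₀ = (0.02133333, -0.00933333, 0.02466667)
applied force F = (3.2000, -1.4000, 3.7000)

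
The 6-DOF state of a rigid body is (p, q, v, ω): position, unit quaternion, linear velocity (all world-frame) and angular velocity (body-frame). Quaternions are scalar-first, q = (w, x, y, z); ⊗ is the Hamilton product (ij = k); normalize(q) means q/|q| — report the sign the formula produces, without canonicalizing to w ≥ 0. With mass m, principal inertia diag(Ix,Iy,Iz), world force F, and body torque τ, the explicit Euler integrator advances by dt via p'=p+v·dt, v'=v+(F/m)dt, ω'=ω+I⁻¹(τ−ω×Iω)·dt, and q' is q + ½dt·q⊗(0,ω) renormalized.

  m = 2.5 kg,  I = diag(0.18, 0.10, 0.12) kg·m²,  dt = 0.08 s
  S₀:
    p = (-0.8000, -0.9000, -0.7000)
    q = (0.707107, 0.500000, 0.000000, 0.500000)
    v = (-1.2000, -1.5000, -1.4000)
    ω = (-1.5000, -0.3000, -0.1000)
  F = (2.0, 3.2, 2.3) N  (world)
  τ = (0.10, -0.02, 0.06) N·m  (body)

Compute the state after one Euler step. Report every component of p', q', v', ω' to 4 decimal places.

linear accel F/m = (0.8000, 1.2800, 0.9200)
p' = p + v·dt = (-0.8960, -1.0200, -0.8120)
v + (F/m)dt = (-1.1360, -1.3976, -1.3264)
ω×(Iω) gyroscopic = (0.0006, 0.0090, -0.0360)
α = I⁻¹(τ − ω×Iω) = (0.5522, -0.2900, 0.8000)
new body rate ω' = (-1.4558, -0.3232, -0.0360)
Hamilton product q⊗(0,ω) = (0.8000000, -0.9106605, -0.9121321, -0.2207107)
q' = normalize(q + ½dt·q⊗(0,ω)) = (0.7377, 0.4627, -0.0364, 0.4903)

p' = (-0.8960, -1.0200, -0.8120)
q' = (0.7377, 0.4627, -0.0364, 0.4903)
v' = (-1.1360, -1.3976, -1.3264)
ω' = (-1.4558, -0.3232, -0.0360)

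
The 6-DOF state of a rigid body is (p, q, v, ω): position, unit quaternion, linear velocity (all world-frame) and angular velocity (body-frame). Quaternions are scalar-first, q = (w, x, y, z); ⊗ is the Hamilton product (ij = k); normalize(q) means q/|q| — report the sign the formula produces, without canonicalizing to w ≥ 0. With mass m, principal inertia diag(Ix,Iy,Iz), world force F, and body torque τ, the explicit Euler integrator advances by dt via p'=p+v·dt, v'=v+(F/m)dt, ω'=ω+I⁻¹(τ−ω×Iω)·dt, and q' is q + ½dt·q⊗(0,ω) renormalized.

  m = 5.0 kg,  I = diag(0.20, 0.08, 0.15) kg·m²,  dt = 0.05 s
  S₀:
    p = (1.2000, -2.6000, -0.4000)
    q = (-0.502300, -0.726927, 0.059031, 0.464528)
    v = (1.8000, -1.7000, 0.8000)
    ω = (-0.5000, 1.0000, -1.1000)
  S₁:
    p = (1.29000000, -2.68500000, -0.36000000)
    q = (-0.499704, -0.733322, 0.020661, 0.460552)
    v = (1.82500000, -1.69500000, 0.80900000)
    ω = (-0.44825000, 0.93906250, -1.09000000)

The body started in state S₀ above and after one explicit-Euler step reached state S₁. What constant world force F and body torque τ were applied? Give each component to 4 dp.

ω₁ − ω₀ = (0.05175000, -0.06093750, 0.01000000)
τ = I·(Δω/dt) + ω₀×(Iω₀) = (0.1300, -0.0700, 0.0900)
velocity change Δv = (0.02500000, 0.00500000, 0.00900000)
F = m·Δv/dt = (2.5000, 0.5000, 0.9000)

F = (2.5000, 0.5000, 0.9000)
τ = (0.1300, -0.0700, 0.0900)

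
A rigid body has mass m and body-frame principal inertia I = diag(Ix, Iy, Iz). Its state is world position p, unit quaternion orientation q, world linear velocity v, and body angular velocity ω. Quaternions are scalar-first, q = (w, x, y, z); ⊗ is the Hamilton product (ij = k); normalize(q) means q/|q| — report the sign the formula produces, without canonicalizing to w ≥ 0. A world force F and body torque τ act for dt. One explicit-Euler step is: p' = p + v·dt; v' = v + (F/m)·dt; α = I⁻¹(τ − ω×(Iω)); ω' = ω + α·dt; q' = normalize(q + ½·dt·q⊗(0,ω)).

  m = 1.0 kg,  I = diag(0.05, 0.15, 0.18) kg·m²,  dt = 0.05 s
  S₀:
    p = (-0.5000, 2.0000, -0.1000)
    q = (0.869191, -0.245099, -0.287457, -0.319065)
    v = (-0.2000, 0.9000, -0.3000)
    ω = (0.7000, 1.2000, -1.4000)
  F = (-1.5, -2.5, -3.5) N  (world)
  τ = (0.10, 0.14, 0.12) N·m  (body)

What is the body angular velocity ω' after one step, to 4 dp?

ω' = (0.8504, 1.2042, -1.3900)

(τ − ω×Iω)/I = (3.0080, 0.0840, 0.2000)
new body rate ω' = (0.8504, 1.2042, -1.3900)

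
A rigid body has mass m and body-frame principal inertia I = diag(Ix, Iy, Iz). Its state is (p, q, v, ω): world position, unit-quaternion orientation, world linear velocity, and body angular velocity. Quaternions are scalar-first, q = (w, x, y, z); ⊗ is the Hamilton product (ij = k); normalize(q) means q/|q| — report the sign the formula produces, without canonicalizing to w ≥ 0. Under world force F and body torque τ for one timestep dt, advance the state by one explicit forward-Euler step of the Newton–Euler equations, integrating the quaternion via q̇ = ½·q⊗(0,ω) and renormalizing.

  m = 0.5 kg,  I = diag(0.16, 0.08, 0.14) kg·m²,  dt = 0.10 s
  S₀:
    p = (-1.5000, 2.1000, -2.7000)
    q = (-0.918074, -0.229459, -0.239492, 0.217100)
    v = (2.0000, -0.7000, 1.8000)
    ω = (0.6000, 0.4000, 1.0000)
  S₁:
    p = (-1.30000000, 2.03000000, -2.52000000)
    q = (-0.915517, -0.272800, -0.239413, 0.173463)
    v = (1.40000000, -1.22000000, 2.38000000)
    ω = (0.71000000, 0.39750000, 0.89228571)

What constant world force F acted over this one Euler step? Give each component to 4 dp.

v₁ − v₀ = (-0.60000000, -0.52000000, 0.58000000)
applied force F = (-3.0000, -2.6000, 2.9000)

F = (-3.0000, -2.6000, 2.9000)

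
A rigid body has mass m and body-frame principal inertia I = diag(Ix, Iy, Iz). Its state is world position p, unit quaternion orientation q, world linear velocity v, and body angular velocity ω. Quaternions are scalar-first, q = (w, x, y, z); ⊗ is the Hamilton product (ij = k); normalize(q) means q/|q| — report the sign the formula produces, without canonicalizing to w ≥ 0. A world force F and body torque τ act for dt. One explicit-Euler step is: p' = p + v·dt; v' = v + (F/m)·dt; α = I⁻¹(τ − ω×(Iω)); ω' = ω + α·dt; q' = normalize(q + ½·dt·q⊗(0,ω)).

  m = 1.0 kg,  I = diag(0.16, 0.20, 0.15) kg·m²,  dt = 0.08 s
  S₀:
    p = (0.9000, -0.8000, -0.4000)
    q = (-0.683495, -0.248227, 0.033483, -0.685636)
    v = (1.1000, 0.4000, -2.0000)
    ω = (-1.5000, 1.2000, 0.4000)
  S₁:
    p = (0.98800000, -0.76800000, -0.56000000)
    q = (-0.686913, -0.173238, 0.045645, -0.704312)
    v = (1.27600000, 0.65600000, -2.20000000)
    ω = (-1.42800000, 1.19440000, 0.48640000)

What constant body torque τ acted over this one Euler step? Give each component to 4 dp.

ω₁ − ω₀ = (0.07200000, -0.00560000, 0.08640000)
precession coupling = (-0.0240, -0.0060, -0.0720)
I·α + gyro = (0.1200, -0.0200, 0.0900)

τ = (0.1200, -0.0200, 0.0900)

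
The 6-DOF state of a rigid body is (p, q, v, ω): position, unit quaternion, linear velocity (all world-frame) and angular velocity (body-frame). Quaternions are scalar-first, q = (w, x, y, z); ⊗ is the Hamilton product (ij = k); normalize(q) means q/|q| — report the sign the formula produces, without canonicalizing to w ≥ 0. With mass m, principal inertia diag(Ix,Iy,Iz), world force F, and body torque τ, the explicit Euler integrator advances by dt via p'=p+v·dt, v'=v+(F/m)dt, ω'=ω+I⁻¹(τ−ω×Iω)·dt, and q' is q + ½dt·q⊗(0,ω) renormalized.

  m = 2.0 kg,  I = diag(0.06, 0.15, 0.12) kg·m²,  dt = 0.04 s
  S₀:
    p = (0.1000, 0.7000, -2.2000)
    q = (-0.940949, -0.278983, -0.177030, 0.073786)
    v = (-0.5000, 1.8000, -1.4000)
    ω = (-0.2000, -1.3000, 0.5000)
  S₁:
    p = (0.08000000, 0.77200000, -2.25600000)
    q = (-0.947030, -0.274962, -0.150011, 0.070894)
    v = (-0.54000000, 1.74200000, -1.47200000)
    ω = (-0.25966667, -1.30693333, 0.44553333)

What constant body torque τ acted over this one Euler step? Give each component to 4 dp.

τ = (-0.0700, -0.0200, -0.1400)

Δω = ω₁−ω₀ = (-0.05966667, -0.00693333, -0.05446667)
ω₀×(Iω₀) = (0.0195, 0.0060, 0.0234)
τ = I·(Δω/dt) + ω₀×(Iω₀) = (-0.0700, -0.0200, -0.1400)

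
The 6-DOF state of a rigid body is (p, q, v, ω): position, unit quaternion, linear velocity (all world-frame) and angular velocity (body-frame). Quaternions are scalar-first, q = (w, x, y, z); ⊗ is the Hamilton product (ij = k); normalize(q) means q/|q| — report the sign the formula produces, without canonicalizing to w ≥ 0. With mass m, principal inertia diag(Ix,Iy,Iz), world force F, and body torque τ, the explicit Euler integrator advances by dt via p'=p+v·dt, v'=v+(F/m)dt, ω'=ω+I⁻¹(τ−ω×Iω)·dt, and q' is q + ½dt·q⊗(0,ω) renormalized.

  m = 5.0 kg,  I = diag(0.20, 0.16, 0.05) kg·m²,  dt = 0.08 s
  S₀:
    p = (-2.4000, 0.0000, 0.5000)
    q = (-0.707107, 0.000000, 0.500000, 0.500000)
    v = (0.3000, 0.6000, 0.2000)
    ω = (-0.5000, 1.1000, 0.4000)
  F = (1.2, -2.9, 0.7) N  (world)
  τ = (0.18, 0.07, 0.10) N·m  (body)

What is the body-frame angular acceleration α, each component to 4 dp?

α = (1.1420, 0.6250, 1.5600)

precession coupling ω×(Iω) = (-0.0484, -0.0300, 0.0220)
(τ − ω×Iω)/I = (1.1420, 0.6250, 1.5600)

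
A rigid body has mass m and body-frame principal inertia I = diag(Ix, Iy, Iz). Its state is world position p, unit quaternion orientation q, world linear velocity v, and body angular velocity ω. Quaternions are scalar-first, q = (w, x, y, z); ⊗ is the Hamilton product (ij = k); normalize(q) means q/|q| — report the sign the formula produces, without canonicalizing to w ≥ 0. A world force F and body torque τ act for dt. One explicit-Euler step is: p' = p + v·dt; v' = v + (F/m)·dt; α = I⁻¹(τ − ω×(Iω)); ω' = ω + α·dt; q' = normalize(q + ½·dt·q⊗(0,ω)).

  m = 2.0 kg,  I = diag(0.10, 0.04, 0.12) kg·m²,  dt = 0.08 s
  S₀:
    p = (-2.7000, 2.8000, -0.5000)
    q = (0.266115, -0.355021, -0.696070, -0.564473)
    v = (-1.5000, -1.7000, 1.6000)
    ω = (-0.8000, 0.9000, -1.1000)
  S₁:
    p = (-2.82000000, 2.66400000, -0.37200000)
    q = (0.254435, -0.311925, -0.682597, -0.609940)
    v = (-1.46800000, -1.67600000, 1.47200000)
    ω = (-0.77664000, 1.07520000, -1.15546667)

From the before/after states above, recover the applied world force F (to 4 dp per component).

F = (0.8000, 0.6000, -3.2000)

Δv = v₁−v₀ = (0.03200000, 0.02400000, -0.12800000)
F = m·Δv/dt = (0.8000, 0.6000, -3.2000)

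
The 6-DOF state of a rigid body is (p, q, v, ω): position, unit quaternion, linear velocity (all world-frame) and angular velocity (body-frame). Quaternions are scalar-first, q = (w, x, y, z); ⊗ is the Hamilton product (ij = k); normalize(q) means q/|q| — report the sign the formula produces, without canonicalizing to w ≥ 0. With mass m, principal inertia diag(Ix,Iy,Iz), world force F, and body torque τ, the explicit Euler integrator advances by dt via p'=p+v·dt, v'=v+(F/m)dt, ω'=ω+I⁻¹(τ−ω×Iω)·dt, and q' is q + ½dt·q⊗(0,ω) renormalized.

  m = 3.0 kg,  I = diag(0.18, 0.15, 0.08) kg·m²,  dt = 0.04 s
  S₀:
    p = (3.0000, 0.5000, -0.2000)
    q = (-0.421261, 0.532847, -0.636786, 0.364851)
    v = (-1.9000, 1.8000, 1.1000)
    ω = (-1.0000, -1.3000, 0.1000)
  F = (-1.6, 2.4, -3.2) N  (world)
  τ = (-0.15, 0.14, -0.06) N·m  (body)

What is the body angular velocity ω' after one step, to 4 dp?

gyro term ω×Iω = (0.0091, -0.0100, -0.0390)
α = I⁻¹(τ − ω×Iω) = (-0.8839, 1.0000, -0.2625)
ω' = ω + α·dt = (-1.0354, -1.2600, 0.0895)

ω' = (-1.0354, -1.2600, 0.0895)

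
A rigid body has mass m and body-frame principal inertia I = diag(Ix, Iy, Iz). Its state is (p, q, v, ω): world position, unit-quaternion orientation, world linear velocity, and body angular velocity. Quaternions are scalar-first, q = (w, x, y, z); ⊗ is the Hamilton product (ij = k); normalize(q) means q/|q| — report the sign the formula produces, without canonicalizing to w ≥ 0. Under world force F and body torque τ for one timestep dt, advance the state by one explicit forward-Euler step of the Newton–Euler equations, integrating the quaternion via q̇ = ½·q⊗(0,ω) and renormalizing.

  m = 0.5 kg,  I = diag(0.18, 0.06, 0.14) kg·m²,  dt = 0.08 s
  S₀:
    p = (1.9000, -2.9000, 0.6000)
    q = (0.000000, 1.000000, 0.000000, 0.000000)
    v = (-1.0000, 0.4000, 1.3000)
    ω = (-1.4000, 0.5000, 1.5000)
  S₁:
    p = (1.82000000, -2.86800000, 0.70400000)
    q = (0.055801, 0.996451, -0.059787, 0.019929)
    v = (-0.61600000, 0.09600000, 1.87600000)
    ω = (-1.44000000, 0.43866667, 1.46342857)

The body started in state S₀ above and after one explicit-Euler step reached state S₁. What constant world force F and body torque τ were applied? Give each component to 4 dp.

ω₁ − ω₀ = (-0.04000000, -0.06133333, -0.03657143)
ω₀×(Iω₀) = (0.0600, -0.0840, 0.0840)
τ = I·(Δω/dt) + ω₀×(Iω₀) = (-0.0300, -0.1300, 0.0200)
velocity change Δv = (0.38400000, -0.30400000, 0.57600000)
F = m·Δv/dt = (2.4000, -1.9000, 3.6000)

F = (2.4000, -1.9000, 3.6000)
τ = (-0.0300, -0.1300, 0.0200)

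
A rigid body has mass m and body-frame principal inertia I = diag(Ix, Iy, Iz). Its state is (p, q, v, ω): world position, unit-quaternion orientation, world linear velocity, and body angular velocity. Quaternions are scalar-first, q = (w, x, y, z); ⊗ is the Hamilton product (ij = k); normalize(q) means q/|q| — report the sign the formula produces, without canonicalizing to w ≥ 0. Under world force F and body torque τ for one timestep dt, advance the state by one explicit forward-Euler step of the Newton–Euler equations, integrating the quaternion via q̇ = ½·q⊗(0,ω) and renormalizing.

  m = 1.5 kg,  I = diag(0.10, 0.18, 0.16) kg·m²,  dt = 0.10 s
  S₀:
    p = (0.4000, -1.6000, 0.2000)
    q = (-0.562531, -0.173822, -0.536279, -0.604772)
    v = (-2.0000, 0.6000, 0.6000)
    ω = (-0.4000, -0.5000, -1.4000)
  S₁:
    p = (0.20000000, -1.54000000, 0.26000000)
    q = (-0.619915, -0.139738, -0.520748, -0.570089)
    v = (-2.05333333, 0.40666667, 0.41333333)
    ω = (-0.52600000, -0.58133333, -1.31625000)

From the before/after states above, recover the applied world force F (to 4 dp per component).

Δv = v₁−v₀ = (-0.05333333, -0.19333333, -0.18666667)
applied force F = (-0.8000, -2.9000, -2.8000)

F = (-0.8000, -2.9000, -2.8000)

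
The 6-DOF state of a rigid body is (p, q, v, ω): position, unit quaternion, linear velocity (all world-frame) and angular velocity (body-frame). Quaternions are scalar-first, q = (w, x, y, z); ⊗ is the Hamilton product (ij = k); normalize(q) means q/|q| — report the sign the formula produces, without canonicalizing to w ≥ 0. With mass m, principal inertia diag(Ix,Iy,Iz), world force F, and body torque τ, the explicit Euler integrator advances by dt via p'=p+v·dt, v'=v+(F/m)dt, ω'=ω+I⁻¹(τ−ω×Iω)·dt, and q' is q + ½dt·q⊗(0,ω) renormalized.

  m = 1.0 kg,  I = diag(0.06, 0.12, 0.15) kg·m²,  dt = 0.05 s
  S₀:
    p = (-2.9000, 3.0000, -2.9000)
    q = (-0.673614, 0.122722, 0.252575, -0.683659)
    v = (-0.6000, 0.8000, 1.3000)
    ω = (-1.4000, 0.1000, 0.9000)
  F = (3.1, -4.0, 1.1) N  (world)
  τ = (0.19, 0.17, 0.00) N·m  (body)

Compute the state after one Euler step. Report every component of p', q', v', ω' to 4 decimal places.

gyro term ω×Iω = (0.0027, 0.1134, -0.0084)
angular accel α = (3.1217, 0.4717, 0.0560)
ω' = ω + α·dt = (-1.2439, 0.1236, 0.9028)
Hamilton product q⊗(0,ω) = (0.7618464, 1.2387430, 0.7793114, -0.2403754)
updated quaternion q' = (-0.6540, 0.1536, 0.2718, -0.6891)
linear accel F/m = (3.1000, -4.0000, 1.1000)
new position p' = (-2.9300, 3.0400, -2.8350)
v + (F/m)dt = (-0.4450, 0.6000, 1.3550)

p' = (-2.9300, 3.0400, -2.8350)
q' = (-0.6540, 0.1536, 0.2718, -0.6891)
v' = (-0.4450, 0.6000, 1.3550)
ω' = (-1.2439, 0.1236, 0.9028)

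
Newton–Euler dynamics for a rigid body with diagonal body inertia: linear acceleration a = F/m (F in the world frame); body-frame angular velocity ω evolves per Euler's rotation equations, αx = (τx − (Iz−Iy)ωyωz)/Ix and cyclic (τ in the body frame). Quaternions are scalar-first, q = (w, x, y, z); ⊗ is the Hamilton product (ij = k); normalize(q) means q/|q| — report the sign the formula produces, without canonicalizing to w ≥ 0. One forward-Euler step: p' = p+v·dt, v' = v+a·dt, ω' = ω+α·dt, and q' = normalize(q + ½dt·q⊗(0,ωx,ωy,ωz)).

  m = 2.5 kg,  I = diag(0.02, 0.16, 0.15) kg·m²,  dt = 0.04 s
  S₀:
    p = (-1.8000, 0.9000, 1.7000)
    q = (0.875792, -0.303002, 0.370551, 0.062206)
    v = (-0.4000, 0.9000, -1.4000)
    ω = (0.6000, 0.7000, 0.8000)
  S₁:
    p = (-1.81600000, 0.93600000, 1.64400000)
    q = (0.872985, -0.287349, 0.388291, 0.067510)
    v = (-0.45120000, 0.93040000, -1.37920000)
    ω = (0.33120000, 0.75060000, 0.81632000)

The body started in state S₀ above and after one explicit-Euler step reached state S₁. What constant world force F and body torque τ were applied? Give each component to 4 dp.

F = (-3.2000, 1.9000, 1.3000)
τ = (-0.1400, 0.1400, 0.1200)

velocity change Δv = (-0.05120000, 0.03040000, 0.02080000)
m·(v₁−v₀)/dt = (-3.2000, 1.9000, 1.3000)
Δω = ω₁−ω₀ = (-0.26880000, 0.05060000, 0.01632000)
τ = I·(Δω/dt) + ω₀×(Iω₀) = (-0.1400, 0.1400, 0.1200)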